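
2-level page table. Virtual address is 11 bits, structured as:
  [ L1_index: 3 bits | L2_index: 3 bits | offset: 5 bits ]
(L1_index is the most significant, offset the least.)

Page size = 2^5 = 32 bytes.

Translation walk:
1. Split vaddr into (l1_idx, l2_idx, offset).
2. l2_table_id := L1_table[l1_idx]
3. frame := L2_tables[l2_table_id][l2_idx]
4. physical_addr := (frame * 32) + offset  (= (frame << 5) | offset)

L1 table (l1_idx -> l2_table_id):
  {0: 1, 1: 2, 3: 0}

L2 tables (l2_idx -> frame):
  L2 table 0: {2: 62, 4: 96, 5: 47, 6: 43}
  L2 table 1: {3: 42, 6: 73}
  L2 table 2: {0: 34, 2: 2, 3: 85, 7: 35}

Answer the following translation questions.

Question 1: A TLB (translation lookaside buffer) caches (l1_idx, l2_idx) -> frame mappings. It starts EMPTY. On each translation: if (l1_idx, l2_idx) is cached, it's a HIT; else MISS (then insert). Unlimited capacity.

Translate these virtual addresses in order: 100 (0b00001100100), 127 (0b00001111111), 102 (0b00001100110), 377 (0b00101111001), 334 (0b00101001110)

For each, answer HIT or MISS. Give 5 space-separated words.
Answer: MISS HIT HIT MISS MISS

Derivation:
vaddr=100: (0,3) not in TLB -> MISS, insert
vaddr=127: (0,3) in TLB -> HIT
vaddr=102: (0,3) in TLB -> HIT
vaddr=377: (1,3) not in TLB -> MISS, insert
vaddr=334: (1,2) not in TLB -> MISS, insert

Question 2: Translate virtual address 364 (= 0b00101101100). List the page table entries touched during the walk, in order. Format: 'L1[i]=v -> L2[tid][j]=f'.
Answer: L1[1]=2 -> L2[2][3]=85

Derivation:
vaddr = 364 = 0b00101101100
Split: l1_idx=1, l2_idx=3, offset=12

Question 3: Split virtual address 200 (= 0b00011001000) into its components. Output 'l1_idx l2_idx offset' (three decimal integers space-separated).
Answer: 0 6 8

Derivation:
vaddr = 200 = 0b00011001000
  top 3 bits -> l1_idx = 0
  next 3 bits -> l2_idx = 6
  bottom 5 bits -> offset = 8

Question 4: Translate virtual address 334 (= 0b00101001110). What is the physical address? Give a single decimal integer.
Answer: 78

Derivation:
vaddr = 334 = 0b00101001110
Split: l1_idx=1, l2_idx=2, offset=14
L1[1] = 2
L2[2][2] = 2
paddr = 2 * 32 + 14 = 78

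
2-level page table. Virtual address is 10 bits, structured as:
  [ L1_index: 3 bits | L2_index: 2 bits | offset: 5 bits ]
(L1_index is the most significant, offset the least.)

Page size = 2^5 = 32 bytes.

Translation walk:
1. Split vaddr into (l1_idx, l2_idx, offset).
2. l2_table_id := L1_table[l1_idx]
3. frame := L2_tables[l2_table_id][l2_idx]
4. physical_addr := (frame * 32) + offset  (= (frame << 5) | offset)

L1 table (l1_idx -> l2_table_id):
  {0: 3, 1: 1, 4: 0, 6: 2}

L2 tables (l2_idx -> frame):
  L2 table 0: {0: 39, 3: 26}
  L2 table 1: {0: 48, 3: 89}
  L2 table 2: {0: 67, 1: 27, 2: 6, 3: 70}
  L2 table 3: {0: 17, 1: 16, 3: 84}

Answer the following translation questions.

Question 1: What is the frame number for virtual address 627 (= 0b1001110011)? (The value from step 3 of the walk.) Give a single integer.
vaddr = 627: l1_idx=4, l2_idx=3
L1[4] = 0; L2[0][3] = 26

Answer: 26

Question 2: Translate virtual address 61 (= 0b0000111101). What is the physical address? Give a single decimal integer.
vaddr = 61 = 0b0000111101
Split: l1_idx=0, l2_idx=1, offset=29
L1[0] = 3
L2[3][1] = 16
paddr = 16 * 32 + 29 = 541

Answer: 541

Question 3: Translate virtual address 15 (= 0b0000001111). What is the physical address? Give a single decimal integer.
Answer: 559

Derivation:
vaddr = 15 = 0b0000001111
Split: l1_idx=0, l2_idx=0, offset=15
L1[0] = 3
L2[3][0] = 17
paddr = 17 * 32 + 15 = 559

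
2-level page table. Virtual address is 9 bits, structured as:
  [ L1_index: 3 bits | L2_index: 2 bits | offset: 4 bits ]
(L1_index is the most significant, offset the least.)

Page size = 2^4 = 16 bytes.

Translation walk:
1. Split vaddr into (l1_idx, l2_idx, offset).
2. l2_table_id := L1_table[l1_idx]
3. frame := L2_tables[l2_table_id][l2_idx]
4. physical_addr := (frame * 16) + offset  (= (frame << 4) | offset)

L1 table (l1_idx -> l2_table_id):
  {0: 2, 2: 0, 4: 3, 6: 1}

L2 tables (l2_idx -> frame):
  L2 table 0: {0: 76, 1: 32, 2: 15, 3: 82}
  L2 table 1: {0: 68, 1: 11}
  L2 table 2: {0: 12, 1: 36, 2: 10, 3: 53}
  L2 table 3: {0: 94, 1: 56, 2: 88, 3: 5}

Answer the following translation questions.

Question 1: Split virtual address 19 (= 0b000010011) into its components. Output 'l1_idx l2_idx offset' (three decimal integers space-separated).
vaddr = 19 = 0b000010011
  top 3 bits -> l1_idx = 0
  next 2 bits -> l2_idx = 1
  bottom 4 bits -> offset = 3

Answer: 0 1 3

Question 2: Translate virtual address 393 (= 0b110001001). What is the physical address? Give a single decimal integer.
Answer: 1097

Derivation:
vaddr = 393 = 0b110001001
Split: l1_idx=6, l2_idx=0, offset=9
L1[6] = 1
L2[1][0] = 68
paddr = 68 * 16 + 9 = 1097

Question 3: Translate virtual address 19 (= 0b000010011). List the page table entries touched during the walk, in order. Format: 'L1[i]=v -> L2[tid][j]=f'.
vaddr = 19 = 0b000010011
Split: l1_idx=0, l2_idx=1, offset=3

Answer: L1[0]=2 -> L2[2][1]=36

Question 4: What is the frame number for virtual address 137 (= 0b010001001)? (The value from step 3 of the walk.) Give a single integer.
vaddr = 137: l1_idx=2, l2_idx=0
L1[2] = 0; L2[0][0] = 76

Answer: 76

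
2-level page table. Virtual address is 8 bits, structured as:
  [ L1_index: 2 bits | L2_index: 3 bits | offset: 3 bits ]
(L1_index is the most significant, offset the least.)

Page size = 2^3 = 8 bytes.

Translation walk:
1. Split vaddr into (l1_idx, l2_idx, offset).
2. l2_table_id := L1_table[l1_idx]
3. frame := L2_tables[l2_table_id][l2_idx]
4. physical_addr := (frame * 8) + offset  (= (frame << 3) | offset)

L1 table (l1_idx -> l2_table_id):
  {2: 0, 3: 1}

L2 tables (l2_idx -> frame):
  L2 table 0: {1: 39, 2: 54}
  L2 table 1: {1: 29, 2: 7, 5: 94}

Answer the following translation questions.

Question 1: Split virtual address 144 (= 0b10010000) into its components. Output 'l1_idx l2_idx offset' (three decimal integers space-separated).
vaddr = 144 = 0b10010000
  top 2 bits -> l1_idx = 2
  next 3 bits -> l2_idx = 2
  bottom 3 bits -> offset = 0

Answer: 2 2 0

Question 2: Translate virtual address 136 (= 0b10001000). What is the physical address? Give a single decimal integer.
Answer: 312

Derivation:
vaddr = 136 = 0b10001000
Split: l1_idx=2, l2_idx=1, offset=0
L1[2] = 0
L2[0][1] = 39
paddr = 39 * 8 + 0 = 312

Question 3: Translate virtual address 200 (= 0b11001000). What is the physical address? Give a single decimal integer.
vaddr = 200 = 0b11001000
Split: l1_idx=3, l2_idx=1, offset=0
L1[3] = 1
L2[1][1] = 29
paddr = 29 * 8 + 0 = 232

Answer: 232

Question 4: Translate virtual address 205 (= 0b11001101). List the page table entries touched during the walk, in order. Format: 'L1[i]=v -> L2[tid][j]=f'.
Answer: L1[3]=1 -> L2[1][1]=29

Derivation:
vaddr = 205 = 0b11001101
Split: l1_idx=3, l2_idx=1, offset=5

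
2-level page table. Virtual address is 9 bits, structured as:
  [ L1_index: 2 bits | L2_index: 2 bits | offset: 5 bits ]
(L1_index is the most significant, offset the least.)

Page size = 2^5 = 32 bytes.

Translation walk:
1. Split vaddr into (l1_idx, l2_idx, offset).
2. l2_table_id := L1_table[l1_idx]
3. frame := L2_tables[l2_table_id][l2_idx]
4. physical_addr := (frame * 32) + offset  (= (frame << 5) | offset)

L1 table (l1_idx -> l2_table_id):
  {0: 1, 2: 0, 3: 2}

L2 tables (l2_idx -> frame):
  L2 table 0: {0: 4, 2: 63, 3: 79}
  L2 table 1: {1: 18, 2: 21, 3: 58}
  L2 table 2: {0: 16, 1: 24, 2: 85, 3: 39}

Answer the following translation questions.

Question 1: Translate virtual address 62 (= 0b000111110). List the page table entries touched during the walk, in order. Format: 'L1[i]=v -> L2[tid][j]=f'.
Answer: L1[0]=1 -> L2[1][1]=18

Derivation:
vaddr = 62 = 0b000111110
Split: l1_idx=0, l2_idx=1, offset=30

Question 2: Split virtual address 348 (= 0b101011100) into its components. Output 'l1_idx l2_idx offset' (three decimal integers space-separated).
vaddr = 348 = 0b101011100
  top 2 bits -> l1_idx = 2
  next 2 bits -> l2_idx = 2
  bottom 5 bits -> offset = 28

Answer: 2 2 28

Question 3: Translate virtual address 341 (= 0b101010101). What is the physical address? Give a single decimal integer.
Answer: 2037

Derivation:
vaddr = 341 = 0b101010101
Split: l1_idx=2, l2_idx=2, offset=21
L1[2] = 0
L2[0][2] = 63
paddr = 63 * 32 + 21 = 2037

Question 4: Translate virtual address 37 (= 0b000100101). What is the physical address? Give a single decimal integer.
Answer: 581

Derivation:
vaddr = 37 = 0b000100101
Split: l1_idx=0, l2_idx=1, offset=5
L1[0] = 1
L2[1][1] = 18
paddr = 18 * 32 + 5 = 581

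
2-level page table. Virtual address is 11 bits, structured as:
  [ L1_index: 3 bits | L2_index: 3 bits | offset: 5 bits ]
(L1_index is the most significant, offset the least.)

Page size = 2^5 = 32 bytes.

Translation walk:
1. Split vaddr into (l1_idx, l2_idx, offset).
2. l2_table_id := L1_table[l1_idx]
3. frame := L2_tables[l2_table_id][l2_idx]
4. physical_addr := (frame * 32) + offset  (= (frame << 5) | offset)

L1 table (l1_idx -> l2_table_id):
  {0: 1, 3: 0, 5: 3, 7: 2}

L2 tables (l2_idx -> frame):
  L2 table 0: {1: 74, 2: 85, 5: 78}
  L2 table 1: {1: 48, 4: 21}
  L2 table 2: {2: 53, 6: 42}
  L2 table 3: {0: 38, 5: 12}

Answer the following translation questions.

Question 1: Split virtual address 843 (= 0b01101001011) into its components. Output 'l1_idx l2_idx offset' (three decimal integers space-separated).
Answer: 3 2 11

Derivation:
vaddr = 843 = 0b01101001011
  top 3 bits -> l1_idx = 3
  next 3 bits -> l2_idx = 2
  bottom 5 bits -> offset = 11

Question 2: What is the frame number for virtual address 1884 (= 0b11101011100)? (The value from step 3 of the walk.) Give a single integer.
Answer: 53

Derivation:
vaddr = 1884: l1_idx=7, l2_idx=2
L1[7] = 2; L2[2][2] = 53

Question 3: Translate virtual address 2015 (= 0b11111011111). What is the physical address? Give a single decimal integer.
Answer: 1375

Derivation:
vaddr = 2015 = 0b11111011111
Split: l1_idx=7, l2_idx=6, offset=31
L1[7] = 2
L2[2][6] = 42
paddr = 42 * 32 + 31 = 1375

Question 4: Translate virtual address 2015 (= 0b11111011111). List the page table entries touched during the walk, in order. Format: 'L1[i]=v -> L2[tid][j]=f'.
vaddr = 2015 = 0b11111011111
Split: l1_idx=7, l2_idx=6, offset=31

Answer: L1[7]=2 -> L2[2][6]=42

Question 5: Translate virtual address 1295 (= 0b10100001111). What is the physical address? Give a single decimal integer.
Answer: 1231

Derivation:
vaddr = 1295 = 0b10100001111
Split: l1_idx=5, l2_idx=0, offset=15
L1[5] = 3
L2[3][0] = 38
paddr = 38 * 32 + 15 = 1231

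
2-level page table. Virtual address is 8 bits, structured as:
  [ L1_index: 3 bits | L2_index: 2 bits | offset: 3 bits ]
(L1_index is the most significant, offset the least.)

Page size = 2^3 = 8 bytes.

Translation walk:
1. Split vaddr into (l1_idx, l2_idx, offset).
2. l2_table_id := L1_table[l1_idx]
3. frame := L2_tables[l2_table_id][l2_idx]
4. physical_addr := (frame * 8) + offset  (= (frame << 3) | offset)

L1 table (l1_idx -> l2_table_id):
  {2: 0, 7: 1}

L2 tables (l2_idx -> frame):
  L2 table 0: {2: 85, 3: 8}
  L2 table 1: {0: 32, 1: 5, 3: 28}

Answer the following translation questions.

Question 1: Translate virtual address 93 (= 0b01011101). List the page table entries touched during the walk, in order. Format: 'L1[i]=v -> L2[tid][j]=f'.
Answer: L1[2]=0 -> L2[0][3]=8

Derivation:
vaddr = 93 = 0b01011101
Split: l1_idx=2, l2_idx=3, offset=5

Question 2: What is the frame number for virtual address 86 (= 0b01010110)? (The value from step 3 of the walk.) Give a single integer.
vaddr = 86: l1_idx=2, l2_idx=2
L1[2] = 0; L2[0][2] = 85

Answer: 85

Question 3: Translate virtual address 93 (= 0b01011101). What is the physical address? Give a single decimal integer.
vaddr = 93 = 0b01011101
Split: l1_idx=2, l2_idx=3, offset=5
L1[2] = 0
L2[0][3] = 8
paddr = 8 * 8 + 5 = 69

Answer: 69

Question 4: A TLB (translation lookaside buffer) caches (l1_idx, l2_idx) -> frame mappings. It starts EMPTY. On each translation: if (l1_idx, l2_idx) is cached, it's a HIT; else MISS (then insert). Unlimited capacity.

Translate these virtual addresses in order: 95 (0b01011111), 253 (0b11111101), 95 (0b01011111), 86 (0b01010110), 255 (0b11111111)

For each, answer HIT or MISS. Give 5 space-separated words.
vaddr=95: (2,3) not in TLB -> MISS, insert
vaddr=253: (7,3) not in TLB -> MISS, insert
vaddr=95: (2,3) in TLB -> HIT
vaddr=86: (2,2) not in TLB -> MISS, insert
vaddr=255: (7,3) in TLB -> HIT

Answer: MISS MISS HIT MISS HIT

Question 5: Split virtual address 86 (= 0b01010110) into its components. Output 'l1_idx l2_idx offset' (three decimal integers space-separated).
vaddr = 86 = 0b01010110
  top 3 bits -> l1_idx = 2
  next 2 bits -> l2_idx = 2
  bottom 3 bits -> offset = 6

Answer: 2 2 6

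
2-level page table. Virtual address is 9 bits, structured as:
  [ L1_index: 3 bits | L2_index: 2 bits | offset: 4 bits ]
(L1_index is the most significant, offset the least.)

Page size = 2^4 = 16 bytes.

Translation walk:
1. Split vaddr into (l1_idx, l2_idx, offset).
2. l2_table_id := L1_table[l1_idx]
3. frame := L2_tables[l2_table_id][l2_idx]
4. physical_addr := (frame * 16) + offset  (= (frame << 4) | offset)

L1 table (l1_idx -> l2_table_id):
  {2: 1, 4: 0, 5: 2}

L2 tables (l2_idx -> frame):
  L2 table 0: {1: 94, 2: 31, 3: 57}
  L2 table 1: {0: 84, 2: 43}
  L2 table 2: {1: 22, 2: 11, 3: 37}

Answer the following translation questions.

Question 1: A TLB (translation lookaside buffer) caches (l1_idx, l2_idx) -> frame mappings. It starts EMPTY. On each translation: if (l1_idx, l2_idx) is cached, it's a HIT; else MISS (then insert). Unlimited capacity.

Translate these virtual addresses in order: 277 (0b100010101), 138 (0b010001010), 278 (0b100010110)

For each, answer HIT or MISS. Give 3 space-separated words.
vaddr=277: (4,1) not in TLB -> MISS, insert
vaddr=138: (2,0) not in TLB -> MISS, insert
vaddr=278: (4,1) in TLB -> HIT

Answer: MISS MISS HIT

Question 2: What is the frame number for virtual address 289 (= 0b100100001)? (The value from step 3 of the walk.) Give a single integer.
vaddr = 289: l1_idx=4, l2_idx=2
L1[4] = 0; L2[0][2] = 31

Answer: 31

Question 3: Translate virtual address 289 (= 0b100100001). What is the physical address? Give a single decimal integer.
vaddr = 289 = 0b100100001
Split: l1_idx=4, l2_idx=2, offset=1
L1[4] = 0
L2[0][2] = 31
paddr = 31 * 16 + 1 = 497

Answer: 497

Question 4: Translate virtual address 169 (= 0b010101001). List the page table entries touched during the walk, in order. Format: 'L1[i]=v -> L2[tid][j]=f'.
Answer: L1[2]=1 -> L2[1][2]=43

Derivation:
vaddr = 169 = 0b010101001
Split: l1_idx=2, l2_idx=2, offset=9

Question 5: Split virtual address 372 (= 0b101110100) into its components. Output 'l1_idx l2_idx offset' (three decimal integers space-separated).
vaddr = 372 = 0b101110100
  top 3 bits -> l1_idx = 5
  next 2 bits -> l2_idx = 3
  bottom 4 bits -> offset = 4

Answer: 5 3 4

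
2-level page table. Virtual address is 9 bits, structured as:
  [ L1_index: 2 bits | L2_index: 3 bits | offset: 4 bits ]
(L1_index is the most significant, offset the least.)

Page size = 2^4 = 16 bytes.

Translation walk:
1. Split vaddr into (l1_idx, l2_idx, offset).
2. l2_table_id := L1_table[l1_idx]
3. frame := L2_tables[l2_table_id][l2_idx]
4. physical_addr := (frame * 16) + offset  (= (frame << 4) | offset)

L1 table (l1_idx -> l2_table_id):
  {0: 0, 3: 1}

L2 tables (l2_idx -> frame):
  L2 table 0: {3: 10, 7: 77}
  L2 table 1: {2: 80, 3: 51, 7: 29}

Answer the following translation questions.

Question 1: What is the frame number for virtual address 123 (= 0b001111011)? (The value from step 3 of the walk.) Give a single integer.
vaddr = 123: l1_idx=0, l2_idx=7
L1[0] = 0; L2[0][7] = 77

Answer: 77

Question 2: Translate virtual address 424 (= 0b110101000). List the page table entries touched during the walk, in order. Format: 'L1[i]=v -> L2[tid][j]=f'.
Answer: L1[3]=1 -> L2[1][2]=80

Derivation:
vaddr = 424 = 0b110101000
Split: l1_idx=3, l2_idx=2, offset=8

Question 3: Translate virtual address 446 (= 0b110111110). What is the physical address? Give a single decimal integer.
Answer: 830

Derivation:
vaddr = 446 = 0b110111110
Split: l1_idx=3, l2_idx=3, offset=14
L1[3] = 1
L2[1][3] = 51
paddr = 51 * 16 + 14 = 830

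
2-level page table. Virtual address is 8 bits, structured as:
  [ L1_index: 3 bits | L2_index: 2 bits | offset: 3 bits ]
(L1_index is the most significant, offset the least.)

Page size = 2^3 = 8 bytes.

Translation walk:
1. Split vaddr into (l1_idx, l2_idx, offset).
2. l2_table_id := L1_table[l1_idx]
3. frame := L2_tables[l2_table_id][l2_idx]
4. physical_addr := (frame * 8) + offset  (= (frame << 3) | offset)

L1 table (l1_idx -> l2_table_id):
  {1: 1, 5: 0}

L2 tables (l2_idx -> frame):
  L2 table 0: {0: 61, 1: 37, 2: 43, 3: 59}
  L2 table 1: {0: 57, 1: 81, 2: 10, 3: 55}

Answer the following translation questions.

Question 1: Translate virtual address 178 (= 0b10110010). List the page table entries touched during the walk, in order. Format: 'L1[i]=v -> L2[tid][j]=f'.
Answer: L1[5]=0 -> L2[0][2]=43

Derivation:
vaddr = 178 = 0b10110010
Split: l1_idx=5, l2_idx=2, offset=2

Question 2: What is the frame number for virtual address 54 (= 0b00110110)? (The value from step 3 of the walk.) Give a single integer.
vaddr = 54: l1_idx=1, l2_idx=2
L1[1] = 1; L2[1][2] = 10

Answer: 10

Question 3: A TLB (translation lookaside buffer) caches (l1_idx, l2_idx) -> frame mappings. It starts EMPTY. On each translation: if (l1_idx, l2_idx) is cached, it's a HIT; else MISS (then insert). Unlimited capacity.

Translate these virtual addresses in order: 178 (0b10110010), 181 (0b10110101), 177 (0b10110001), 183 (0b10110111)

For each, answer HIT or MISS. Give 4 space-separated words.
vaddr=178: (5,2) not in TLB -> MISS, insert
vaddr=181: (5,2) in TLB -> HIT
vaddr=177: (5,2) in TLB -> HIT
vaddr=183: (5,2) in TLB -> HIT

Answer: MISS HIT HIT HIT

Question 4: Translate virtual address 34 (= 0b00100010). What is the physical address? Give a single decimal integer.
Answer: 458

Derivation:
vaddr = 34 = 0b00100010
Split: l1_idx=1, l2_idx=0, offset=2
L1[1] = 1
L2[1][0] = 57
paddr = 57 * 8 + 2 = 458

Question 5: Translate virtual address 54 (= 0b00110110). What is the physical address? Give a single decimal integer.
Answer: 86

Derivation:
vaddr = 54 = 0b00110110
Split: l1_idx=1, l2_idx=2, offset=6
L1[1] = 1
L2[1][2] = 10
paddr = 10 * 8 + 6 = 86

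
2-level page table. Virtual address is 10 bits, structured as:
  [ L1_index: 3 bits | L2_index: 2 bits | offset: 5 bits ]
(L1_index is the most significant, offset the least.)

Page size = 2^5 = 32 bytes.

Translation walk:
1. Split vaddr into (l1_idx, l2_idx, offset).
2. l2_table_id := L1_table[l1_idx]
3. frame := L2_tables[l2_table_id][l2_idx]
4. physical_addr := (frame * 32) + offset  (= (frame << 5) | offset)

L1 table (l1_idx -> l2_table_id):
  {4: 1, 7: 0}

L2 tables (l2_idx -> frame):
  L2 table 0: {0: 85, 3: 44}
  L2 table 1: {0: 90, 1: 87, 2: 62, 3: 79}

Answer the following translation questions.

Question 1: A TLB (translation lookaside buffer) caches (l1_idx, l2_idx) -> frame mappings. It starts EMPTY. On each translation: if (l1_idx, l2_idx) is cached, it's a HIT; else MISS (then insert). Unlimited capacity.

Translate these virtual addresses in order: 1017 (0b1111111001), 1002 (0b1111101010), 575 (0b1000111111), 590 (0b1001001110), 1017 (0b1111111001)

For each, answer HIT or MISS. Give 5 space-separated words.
vaddr=1017: (7,3) not in TLB -> MISS, insert
vaddr=1002: (7,3) in TLB -> HIT
vaddr=575: (4,1) not in TLB -> MISS, insert
vaddr=590: (4,2) not in TLB -> MISS, insert
vaddr=1017: (7,3) in TLB -> HIT

Answer: MISS HIT MISS MISS HIT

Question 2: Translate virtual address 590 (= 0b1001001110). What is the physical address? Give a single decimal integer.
Answer: 1998

Derivation:
vaddr = 590 = 0b1001001110
Split: l1_idx=4, l2_idx=2, offset=14
L1[4] = 1
L2[1][2] = 62
paddr = 62 * 32 + 14 = 1998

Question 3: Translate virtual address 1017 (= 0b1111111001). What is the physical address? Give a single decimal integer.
vaddr = 1017 = 0b1111111001
Split: l1_idx=7, l2_idx=3, offset=25
L1[7] = 0
L2[0][3] = 44
paddr = 44 * 32 + 25 = 1433

Answer: 1433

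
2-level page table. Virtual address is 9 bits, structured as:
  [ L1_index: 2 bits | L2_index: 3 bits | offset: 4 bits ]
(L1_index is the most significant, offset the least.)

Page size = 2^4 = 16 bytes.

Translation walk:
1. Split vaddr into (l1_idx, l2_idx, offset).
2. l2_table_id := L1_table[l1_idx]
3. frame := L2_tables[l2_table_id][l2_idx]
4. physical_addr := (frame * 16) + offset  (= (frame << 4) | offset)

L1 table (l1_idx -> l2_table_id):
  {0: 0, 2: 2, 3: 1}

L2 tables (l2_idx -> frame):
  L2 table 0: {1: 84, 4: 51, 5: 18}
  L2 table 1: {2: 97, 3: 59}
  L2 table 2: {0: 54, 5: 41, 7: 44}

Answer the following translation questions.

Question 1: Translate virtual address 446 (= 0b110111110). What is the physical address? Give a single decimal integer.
Answer: 958

Derivation:
vaddr = 446 = 0b110111110
Split: l1_idx=3, l2_idx=3, offset=14
L1[3] = 1
L2[1][3] = 59
paddr = 59 * 16 + 14 = 958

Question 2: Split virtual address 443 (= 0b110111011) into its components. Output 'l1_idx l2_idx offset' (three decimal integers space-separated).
Answer: 3 3 11

Derivation:
vaddr = 443 = 0b110111011
  top 2 bits -> l1_idx = 3
  next 3 bits -> l2_idx = 3
  bottom 4 bits -> offset = 11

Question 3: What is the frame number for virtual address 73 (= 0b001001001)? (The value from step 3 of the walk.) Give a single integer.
vaddr = 73: l1_idx=0, l2_idx=4
L1[0] = 0; L2[0][4] = 51

Answer: 51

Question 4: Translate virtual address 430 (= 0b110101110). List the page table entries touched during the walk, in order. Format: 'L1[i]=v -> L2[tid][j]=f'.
vaddr = 430 = 0b110101110
Split: l1_idx=3, l2_idx=2, offset=14

Answer: L1[3]=1 -> L2[1][2]=97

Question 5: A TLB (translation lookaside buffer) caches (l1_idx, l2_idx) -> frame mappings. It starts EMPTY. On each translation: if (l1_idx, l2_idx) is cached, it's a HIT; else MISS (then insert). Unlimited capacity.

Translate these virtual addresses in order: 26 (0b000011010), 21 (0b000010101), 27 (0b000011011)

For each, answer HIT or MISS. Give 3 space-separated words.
vaddr=26: (0,1) not in TLB -> MISS, insert
vaddr=21: (0,1) in TLB -> HIT
vaddr=27: (0,1) in TLB -> HIT

Answer: MISS HIT HIT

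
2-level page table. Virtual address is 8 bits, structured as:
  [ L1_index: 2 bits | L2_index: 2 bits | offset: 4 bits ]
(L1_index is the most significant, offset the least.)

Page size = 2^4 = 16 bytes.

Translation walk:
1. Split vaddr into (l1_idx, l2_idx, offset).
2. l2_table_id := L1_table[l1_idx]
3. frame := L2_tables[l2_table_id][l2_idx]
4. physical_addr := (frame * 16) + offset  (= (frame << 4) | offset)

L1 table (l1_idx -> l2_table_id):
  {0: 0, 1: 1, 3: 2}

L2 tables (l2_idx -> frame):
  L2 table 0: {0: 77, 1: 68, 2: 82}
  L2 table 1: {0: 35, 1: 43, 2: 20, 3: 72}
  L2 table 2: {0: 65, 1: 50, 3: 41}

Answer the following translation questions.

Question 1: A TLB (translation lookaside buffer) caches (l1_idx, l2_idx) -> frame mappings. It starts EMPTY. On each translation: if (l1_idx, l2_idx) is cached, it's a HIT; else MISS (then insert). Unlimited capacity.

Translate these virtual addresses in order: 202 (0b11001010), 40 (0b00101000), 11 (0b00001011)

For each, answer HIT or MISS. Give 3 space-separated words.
Answer: MISS MISS MISS

Derivation:
vaddr=202: (3,0) not in TLB -> MISS, insert
vaddr=40: (0,2) not in TLB -> MISS, insert
vaddr=11: (0,0) not in TLB -> MISS, insert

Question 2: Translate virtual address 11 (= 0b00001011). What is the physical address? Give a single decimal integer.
Answer: 1243

Derivation:
vaddr = 11 = 0b00001011
Split: l1_idx=0, l2_idx=0, offset=11
L1[0] = 0
L2[0][0] = 77
paddr = 77 * 16 + 11 = 1243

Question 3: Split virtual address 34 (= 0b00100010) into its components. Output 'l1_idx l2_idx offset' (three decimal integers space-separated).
vaddr = 34 = 0b00100010
  top 2 bits -> l1_idx = 0
  next 2 bits -> l2_idx = 2
  bottom 4 bits -> offset = 2

Answer: 0 2 2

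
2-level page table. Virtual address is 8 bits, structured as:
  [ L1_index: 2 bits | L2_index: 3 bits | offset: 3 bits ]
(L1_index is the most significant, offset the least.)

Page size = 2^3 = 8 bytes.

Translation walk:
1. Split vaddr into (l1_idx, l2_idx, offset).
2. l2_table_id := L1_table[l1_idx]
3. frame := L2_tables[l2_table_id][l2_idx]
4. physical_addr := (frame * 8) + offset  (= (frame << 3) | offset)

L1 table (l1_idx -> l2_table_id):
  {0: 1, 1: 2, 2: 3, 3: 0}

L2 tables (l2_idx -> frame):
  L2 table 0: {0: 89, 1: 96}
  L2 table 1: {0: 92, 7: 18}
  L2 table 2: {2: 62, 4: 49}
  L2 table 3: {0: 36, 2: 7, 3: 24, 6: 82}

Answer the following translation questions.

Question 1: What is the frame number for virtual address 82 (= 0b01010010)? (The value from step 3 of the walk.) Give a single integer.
Answer: 62

Derivation:
vaddr = 82: l1_idx=1, l2_idx=2
L1[1] = 2; L2[2][2] = 62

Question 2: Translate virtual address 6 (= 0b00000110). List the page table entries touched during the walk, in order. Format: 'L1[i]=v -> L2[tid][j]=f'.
vaddr = 6 = 0b00000110
Split: l1_idx=0, l2_idx=0, offset=6

Answer: L1[0]=1 -> L2[1][0]=92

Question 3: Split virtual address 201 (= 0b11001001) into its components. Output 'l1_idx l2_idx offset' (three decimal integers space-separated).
Answer: 3 1 1

Derivation:
vaddr = 201 = 0b11001001
  top 2 bits -> l1_idx = 3
  next 3 bits -> l2_idx = 1
  bottom 3 bits -> offset = 1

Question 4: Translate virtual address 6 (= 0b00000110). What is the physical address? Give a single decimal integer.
vaddr = 6 = 0b00000110
Split: l1_idx=0, l2_idx=0, offset=6
L1[0] = 1
L2[1][0] = 92
paddr = 92 * 8 + 6 = 742

Answer: 742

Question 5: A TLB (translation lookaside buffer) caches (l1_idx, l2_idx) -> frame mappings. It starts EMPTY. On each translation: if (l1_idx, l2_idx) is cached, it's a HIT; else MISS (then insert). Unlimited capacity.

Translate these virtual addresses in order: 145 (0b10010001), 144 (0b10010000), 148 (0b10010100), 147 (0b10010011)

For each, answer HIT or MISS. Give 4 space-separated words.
Answer: MISS HIT HIT HIT

Derivation:
vaddr=145: (2,2) not in TLB -> MISS, insert
vaddr=144: (2,2) in TLB -> HIT
vaddr=148: (2,2) in TLB -> HIT
vaddr=147: (2,2) in TLB -> HIT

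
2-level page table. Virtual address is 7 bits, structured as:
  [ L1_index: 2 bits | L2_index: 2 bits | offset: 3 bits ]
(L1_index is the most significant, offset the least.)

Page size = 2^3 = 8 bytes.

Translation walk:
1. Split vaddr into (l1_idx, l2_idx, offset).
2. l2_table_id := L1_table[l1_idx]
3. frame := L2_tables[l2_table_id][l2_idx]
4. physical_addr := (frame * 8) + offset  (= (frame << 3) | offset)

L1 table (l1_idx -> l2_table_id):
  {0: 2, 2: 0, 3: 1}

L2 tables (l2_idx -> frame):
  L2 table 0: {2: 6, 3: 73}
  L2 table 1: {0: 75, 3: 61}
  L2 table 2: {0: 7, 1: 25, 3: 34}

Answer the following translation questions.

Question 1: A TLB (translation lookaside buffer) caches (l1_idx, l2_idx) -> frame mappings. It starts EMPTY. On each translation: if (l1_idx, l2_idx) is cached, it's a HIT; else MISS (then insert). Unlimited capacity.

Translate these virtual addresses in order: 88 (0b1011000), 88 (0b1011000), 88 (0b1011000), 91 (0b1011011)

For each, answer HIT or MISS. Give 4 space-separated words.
vaddr=88: (2,3) not in TLB -> MISS, insert
vaddr=88: (2,3) in TLB -> HIT
vaddr=88: (2,3) in TLB -> HIT
vaddr=91: (2,3) in TLB -> HIT

Answer: MISS HIT HIT HIT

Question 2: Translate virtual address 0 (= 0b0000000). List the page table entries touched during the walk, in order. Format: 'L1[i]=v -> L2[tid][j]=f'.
vaddr = 0 = 0b0000000
Split: l1_idx=0, l2_idx=0, offset=0

Answer: L1[0]=2 -> L2[2][0]=7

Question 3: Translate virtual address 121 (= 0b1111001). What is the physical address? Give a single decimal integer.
vaddr = 121 = 0b1111001
Split: l1_idx=3, l2_idx=3, offset=1
L1[3] = 1
L2[1][3] = 61
paddr = 61 * 8 + 1 = 489

Answer: 489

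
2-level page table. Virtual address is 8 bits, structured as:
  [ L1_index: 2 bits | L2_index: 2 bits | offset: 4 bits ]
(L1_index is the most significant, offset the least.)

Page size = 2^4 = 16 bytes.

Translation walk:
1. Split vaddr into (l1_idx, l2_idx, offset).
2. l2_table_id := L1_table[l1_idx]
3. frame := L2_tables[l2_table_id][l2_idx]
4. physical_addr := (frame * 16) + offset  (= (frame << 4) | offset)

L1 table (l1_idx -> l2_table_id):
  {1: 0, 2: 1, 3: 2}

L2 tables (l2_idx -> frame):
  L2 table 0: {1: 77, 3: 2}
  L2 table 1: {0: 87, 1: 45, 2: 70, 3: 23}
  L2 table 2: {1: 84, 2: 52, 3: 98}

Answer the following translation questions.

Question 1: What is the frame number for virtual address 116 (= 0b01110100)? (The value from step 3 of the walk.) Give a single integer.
Answer: 2

Derivation:
vaddr = 116: l1_idx=1, l2_idx=3
L1[1] = 0; L2[0][3] = 2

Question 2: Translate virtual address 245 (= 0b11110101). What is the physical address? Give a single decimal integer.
vaddr = 245 = 0b11110101
Split: l1_idx=3, l2_idx=3, offset=5
L1[3] = 2
L2[2][3] = 98
paddr = 98 * 16 + 5 = 1573

Answer: 1573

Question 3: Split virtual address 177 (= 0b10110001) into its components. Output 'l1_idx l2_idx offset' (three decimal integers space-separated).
vaddr = 177 = 0b10110001
  top 2 bits -> l1_idx = 2
  next 2 bits -> l2_idx = 3
  bottom 4 bits -> offset = 1

Answer: 2 3 1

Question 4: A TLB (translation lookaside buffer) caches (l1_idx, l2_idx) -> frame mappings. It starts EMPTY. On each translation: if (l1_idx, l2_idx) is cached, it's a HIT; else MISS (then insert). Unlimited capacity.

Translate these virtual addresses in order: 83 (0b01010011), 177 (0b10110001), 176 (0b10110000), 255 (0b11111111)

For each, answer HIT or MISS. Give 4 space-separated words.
vaddr=83: (1,1) not in TLB -> MISS, insert
vaddr=177: (2,3) not in TLB -> MISS, insert
vaddr=176: (2,3) in TLB -> HIT
vaddr=255: (3,3) not in TLB -> MISS, insert

Answer: MISS MISS HIT MISS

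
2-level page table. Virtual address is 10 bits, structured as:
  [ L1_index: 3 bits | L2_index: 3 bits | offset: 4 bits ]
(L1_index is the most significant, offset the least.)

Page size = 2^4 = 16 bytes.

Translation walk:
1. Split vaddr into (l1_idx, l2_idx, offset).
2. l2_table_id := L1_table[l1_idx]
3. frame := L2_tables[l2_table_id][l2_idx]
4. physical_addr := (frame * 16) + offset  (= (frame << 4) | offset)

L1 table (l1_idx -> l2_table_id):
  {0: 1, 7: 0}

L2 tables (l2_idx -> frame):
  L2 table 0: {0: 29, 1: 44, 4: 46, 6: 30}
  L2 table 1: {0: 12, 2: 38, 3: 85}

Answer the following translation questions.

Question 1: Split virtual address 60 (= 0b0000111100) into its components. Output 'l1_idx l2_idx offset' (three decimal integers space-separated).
Answer: 0 3 12

Derivation:
vaddr = 60 = 0b0000111100
  top 3 bits -> l1_idx = 0
  next 3 bits -> l2_idx = 3
  bottom 4 bits -> offset = 12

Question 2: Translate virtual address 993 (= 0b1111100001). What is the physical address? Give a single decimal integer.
vaddr = 993 = 0b1111100001
Split: l1_idx=7, l2_idx=6, offset=1
L1[7] = 0
L2[0][6] = 30
paddr = 30 * 16 + 1 = 481

Answer: 481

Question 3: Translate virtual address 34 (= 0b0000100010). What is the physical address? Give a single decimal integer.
Answer: 610

Derivation:
vaddr = 34 = 0b0000100010
Split: l1_idx=0, l2_idx=2, offset=2
L1[0] = 1
L2[1][2] = 38
paddr = 38 * 16 + 2 = 610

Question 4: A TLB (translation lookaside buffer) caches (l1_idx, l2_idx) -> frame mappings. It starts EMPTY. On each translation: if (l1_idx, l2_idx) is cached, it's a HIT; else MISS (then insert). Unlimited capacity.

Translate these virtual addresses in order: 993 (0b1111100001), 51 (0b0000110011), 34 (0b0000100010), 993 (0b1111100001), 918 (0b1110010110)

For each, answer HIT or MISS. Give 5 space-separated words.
Answer: MISS MISS MISS HIT MISS

Derivation:
vaddr=993: (7,6) not in TLB -> MISS, insert
vaddr=51: (0,3) not in TLB -> MISS, insert
vaddr=34: (0,2) not in TLB -> MISS, insert
vaddr=993: (7,6) in TLB -> HIT
vaddr=918: (7,1) not in TLB -> MISS, insert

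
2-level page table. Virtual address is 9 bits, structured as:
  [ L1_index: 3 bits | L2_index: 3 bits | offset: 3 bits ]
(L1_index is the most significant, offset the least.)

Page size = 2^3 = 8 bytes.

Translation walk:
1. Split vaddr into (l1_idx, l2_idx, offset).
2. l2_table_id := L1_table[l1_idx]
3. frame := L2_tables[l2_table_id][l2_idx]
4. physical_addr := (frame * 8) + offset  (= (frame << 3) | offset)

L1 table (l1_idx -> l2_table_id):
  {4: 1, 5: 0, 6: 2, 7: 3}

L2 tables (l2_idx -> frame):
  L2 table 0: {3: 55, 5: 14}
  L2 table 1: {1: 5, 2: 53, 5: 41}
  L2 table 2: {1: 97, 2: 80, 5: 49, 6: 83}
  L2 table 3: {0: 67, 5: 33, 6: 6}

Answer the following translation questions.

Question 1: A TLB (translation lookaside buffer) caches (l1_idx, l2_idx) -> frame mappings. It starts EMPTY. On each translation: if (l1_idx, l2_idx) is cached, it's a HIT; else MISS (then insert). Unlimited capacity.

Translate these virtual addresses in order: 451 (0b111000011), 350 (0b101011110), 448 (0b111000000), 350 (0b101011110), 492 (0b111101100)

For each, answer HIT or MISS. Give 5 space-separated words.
Answer: MISS MISS HIT HIT MISS

Derivation:
vaddr=451: (7,0) not in TLB -> MISS, insert
vaddr=350: (5,3) not in TLB -> MISS, insert
vaddr=448: (7,0) in TLB -> HIT
vaddr=350: (5,3) in TLB -> HIT
vaddr=492: (7,5) not in TLB -> MISS, insert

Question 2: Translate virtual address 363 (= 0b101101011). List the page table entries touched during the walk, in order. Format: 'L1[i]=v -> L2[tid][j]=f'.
vaddr = 363 = 0b101101011
Split: l1_idx=5, l2_idx=5, offset=3

Answer: L1[5]=0 -> L2[0][5]=14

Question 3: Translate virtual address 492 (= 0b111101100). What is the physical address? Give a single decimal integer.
Answer: 268

Derivation:
vaddr = 492 = 0b111101100
Split: l1_idx=7, l2_idx=5, offset=4
L1[7] = 3
L2[3][5] = 33
paddr = 33 * 8 + 4 = 268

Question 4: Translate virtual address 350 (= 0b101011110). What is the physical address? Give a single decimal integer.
vaddr = 350 = 0b101011110
Split: l1_idx=5, l2_idx=3, offset=6
L1[5] = 0
L2[0][3] = 55
paddr = 55 * 8 + 6 = 446

Answer: 446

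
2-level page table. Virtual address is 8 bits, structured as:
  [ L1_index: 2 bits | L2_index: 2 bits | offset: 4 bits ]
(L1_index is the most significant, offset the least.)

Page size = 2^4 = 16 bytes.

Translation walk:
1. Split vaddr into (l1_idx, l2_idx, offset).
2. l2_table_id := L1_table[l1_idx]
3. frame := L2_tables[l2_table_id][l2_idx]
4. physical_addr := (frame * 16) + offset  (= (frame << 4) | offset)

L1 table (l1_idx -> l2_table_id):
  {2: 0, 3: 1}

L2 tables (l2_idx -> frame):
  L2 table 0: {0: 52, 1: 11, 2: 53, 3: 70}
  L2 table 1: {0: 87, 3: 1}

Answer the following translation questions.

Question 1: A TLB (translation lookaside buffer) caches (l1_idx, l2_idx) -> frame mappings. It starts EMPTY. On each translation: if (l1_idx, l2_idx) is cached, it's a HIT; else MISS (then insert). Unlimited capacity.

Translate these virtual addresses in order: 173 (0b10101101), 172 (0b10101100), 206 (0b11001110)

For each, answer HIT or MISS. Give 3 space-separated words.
vaddr=173: (2,2) not in TLB -> MISS, insert
vaddr=172: (2,2) in TLB -> HIT
vaddr=206: (3,0) not in TLB -> MISS, insert

Answer: MISS HIT MISS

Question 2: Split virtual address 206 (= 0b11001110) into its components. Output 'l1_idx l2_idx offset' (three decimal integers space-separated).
Answer: 3 0 14

Derivation:
vaddr = 206 = 0b11001110
  top 2 bits -> l1_idx = 3
  next 2 bits -> l2_idx = 0
  bottom 4 bits -> offset = 14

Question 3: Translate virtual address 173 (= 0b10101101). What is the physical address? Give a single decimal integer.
vaddr = 173 = 0b10101101
Split: l1_idx=2, l2_idx=2, offset=13
L1[2] = 0
L2[0][2] = 53
paddr = 53 * 16 + 13 = 861

Answer: 861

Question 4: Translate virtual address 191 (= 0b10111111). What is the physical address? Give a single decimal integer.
vaddr = 191 = 0b10111111
Split: l1_idx=2, l2_idx=3, offset=15
L1[2] = 0
L2[0][3] = 70
paddr = 70 * 16 + 15 = 1135

Answer: 1135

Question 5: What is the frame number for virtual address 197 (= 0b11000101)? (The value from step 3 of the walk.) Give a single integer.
vaddr = 197: l1_idx=3, l2_idx=0
L1[3] = 1; L2[1][0] = 87

Answer: 87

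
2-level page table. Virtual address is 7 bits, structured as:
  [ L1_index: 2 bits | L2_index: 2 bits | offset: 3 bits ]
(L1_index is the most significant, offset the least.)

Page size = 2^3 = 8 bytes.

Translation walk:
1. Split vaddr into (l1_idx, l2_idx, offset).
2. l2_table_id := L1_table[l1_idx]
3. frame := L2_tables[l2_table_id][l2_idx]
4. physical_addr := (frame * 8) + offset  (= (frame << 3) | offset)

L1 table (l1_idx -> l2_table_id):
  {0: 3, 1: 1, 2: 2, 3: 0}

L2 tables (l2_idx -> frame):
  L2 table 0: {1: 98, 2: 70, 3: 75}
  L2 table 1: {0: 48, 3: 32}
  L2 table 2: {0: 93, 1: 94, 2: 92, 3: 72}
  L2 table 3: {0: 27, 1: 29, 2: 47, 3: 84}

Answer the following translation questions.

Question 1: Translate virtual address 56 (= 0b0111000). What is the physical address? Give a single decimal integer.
Answer: 256

Derivation:
vaddr = 56 = 0b0111000
Split: l1_idx=1, l2_idx=3, offset=0
L1[1] = 1
L2[1][3] = 32
paddr = 32 * 8 + 0 = 256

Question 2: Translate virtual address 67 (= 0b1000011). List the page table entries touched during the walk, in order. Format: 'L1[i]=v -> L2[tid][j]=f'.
vaddr = 67 = 0b1000011
Split: l1_idx=2, l2_idx=0, offset=3

Answer: L1[2]=2 -> L2[2][0]=93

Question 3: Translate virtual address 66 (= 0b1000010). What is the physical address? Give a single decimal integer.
vaddr = 66 = 0b1000010
Split: l1_idx=2, l2_idx=0, offset=2
L1[2] = 2
L2[2][0] = 93
paddr = 93 * 8 + 2 = 746

Answer: 746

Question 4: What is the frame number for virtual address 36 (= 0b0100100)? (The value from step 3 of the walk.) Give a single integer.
vaddr = 36: l1_idx=1, l2_idx=0
L1[1] = 1; L2[1][0] = 48

Answer: 48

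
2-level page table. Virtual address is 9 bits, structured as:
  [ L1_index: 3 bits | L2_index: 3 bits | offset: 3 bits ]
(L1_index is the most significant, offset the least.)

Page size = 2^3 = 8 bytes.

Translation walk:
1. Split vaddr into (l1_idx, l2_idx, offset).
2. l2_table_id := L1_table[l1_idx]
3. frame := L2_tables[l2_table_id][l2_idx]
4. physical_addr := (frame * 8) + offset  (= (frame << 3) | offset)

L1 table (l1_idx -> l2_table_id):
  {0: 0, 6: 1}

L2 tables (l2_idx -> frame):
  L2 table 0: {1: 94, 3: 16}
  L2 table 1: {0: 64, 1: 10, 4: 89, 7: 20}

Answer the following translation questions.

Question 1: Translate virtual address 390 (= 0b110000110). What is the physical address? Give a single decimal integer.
Answer: 518

Derivation:
vaddr = 390 = 0b110000110
Split: l1_idx=6, l2_idx=0, offset=6
L1[6] = 1
L2[1][0] = 64
paddr = 64 * 8 + 6 = 518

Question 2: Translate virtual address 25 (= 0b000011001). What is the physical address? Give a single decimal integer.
vaddr = 25 = 0b000011001
Split: l1_idx=0, l2_idx=3, offset=1
L1[0] = 0
L2[0][3] = 16
paddr = 16 * 8 + 1 = 129

Answer: 129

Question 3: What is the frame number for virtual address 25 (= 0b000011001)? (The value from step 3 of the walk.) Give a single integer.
vaddr = 25: l1_idx=0, l2_idx=3
L1[0] = 0; L2[0][3] = 16

Answer: 16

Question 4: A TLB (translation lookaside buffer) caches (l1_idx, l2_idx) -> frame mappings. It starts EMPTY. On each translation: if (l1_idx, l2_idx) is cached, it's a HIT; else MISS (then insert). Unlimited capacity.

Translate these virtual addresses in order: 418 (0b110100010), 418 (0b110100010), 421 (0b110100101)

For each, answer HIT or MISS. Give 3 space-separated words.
vaddr=418: (6,4) not in TLB -> MISS, insert
vaddr=418: (6,4) in TLB -> HIT
vaddr=421: (6,4) in TLB -> HIT

Answer: MISS HIT HIT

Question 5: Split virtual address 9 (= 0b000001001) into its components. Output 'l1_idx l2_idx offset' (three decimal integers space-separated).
vaddr = 9 = 0b000001001
  top 3 bits -> l1_idx = 0
  next 3 bits -> l2_idx = 1
  bottom 3 bits -> offset = 1

Answer: 0 1 1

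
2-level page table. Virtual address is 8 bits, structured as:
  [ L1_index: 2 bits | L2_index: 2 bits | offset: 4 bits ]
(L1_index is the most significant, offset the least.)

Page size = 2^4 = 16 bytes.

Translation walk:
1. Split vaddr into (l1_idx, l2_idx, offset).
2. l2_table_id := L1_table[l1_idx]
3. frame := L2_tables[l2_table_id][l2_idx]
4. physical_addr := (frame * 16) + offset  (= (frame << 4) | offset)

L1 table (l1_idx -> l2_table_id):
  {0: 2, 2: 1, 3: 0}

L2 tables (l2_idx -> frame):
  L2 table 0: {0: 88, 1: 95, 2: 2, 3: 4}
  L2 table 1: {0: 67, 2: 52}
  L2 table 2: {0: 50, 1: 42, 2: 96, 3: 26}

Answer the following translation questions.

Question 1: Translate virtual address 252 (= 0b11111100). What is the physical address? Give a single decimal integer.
Answer: 76

Derivation:
vaddr = 252 = 0b11111100
Split: l1_idx=3, l2_idx=3, offset=12
L1[3] = 0
L2[0][3] = 4
paddr = 4 * 16 + 12 = 76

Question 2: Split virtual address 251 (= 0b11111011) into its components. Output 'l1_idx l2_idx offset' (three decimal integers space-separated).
Answer: 3 3 11

Derivation:
vaddr = 251 = 0b11111011
  top 2 bits -> l1_idx = 3
  next 2 bits -> l2_idx = 3
  bottom 4 bits -> offset = 11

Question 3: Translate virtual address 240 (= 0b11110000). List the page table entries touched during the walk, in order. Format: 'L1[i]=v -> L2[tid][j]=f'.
Answer: L1[3]=0 -> L2[0][3]=4

Derivation:
vaddr = 240 = 0b11110000
Split: l1_idx=3, l2_idx=3, offset=0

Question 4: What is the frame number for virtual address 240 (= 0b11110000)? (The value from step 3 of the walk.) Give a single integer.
vaddr = 240: l1_idx=3, l2_idx=3
L1[3] = 0; L2[0][3] = 4

Answer: 4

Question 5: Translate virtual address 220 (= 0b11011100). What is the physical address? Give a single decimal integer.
Answer: 1532

Derivation:
vaddr = 220 = 0b11011100
Split: l1_idx=3, l2_idx=1, offset=12
L1[3] = 0
L2[0][1] = 95
paddr = 95 * 16 + 12 = 1532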